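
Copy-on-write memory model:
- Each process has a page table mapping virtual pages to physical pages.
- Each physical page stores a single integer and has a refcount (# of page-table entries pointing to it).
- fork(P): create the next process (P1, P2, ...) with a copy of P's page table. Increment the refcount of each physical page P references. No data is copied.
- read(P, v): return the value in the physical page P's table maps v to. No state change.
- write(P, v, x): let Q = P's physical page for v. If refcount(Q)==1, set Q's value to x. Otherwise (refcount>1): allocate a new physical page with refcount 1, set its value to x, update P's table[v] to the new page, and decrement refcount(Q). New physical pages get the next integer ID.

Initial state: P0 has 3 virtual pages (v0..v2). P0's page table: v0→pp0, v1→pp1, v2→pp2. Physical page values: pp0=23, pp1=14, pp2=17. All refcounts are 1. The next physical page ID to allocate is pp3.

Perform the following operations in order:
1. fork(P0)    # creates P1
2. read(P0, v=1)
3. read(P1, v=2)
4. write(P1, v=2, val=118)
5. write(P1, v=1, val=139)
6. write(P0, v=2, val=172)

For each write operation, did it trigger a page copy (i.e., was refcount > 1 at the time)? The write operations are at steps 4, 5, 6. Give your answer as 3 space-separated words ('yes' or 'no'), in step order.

Op 1: fork(P0) -> P1. 3 ppages; refcounts: pp0:2 pp1:2 pp2:2
Op 2: read(P0, v1) -> 14. No state change.
Op 3: read(P1, v2) -> 17. No state change.
Op 4: write(P1, v2, 118). refcount(pp2)=2>1 -> COPY to pp3. 4 ppages; refcounts: pp0:2 pp1:2 pp2:1 pp3:1
Op 5: write(P1, v1, 139). refcount(pp1)=2>1 -> COPY to pp4. 5 ppages; refcounts: pp0:2 pp1:1 pp2:1 pp3:1 pp4:1
Op 6: write(P0, v2, 172). refcount(pp2)=1 -> write in place. 5 ppages; refcounts: pp0:2 pp1:1 pp2:1 pp3:1 pp4:1

yes yes no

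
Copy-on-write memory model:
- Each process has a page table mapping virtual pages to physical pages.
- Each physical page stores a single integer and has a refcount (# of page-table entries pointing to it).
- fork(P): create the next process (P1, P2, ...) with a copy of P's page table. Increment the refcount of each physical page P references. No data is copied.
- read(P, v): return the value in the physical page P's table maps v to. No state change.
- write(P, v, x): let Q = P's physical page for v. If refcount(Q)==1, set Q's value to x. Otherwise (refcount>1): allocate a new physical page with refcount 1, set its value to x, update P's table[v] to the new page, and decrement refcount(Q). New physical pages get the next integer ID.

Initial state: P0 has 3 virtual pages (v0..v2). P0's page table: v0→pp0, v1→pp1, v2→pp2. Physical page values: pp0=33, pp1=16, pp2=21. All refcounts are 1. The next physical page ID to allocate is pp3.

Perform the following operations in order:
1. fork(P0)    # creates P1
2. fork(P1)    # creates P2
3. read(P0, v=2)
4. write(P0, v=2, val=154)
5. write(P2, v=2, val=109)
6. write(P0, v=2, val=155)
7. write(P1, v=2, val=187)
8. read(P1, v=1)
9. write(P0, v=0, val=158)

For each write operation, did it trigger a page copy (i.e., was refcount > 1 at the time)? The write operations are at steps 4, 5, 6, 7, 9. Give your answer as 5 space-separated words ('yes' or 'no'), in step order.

Op 1: fork(P0) -> P1. 3 ppages; refcounts: pp0:2 pp1:2 pp2:2
Op 2: fork(P1) -> P2. 3 ppages; refcounts: pp0:3 pp1:3 pp2:3
Op 3: read(P0, v2) -> 21. No state change.
Op 4: write(P0, v2, 154). refcount(pp2)=3>1 -> COPY to pp3. 4 ppages; refcounts: pp0:3 pp1:3 pp2:2 pp3:1
Op 5: write(P2, v2, 109). refcount(pp2)=2>1 -> COPY to pp4. 5 ppages; refcounts: pp0:3 pp1:3 pp2:1 pp3:1 pp4:1
Op 6: write(P0, v2, 155). refcount(pp3)=1 -> write in place. 5 ppages; refcounts: pp0:3 pp1:3 pp2:1 pp3:1 pp4:1
Op 7: write(P1, v2, 187). refcount(pp2)=1 -> write in place. 5 ppages; refcounts: pp0:3 pp1:3 pp2:1 pp3:1 pp4:1
Op 8: read(P1, v1) -> 16. No state change.
Op 9: write(P0, v0, 158). refcount(pp0)=3>1 -> COPY to pp5. 6 ppages; refcounts: pp0:2 pp1:3 pp2:1 pp3:1 pp4:1 pp5:1

yes yes no no yes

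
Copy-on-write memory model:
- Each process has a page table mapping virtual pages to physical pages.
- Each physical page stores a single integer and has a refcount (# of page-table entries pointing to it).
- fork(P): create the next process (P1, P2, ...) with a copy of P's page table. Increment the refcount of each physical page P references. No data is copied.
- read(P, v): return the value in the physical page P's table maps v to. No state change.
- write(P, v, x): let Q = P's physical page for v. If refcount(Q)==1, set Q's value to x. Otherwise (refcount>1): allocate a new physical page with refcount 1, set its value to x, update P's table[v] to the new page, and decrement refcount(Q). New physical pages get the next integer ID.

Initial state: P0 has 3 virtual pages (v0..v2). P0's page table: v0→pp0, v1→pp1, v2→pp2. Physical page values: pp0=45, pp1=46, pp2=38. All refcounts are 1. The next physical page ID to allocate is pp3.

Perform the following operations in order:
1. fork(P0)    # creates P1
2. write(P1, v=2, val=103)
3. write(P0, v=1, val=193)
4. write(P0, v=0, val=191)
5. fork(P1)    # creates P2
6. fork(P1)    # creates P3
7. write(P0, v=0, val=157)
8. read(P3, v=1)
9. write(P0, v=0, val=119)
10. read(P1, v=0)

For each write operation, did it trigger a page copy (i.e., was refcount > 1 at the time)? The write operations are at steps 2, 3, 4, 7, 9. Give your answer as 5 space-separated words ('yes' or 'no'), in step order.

Op 1: fork(P0) -> P1. 3 ppages; refcounts: pp0:2 pp1:2 pp2:2
Op 2: write(P1, v2, 103). refcount(pp2)=2>1 -> COPY to pp3. 4 ppages; refcounts: pp0:2 pp1:2 pp2:1 pp3:1
Op 3: write(P0, v1, 193). refcount(pp1)=2>1 -> COPY to pp4. 5 ppages; refcounts: pp0:2 pp1:1 pp2:1 pp3:1 pp4:1
Op 4: write(P0, v0, 191). refcount(pp0)=2>1 -> COPY to pp5. 6 ppages; refcounts: pp0:1 pp1:1 pp2:1 pp3:1 pp4:1 pp5:1
Op 5: fork(P1) -> P2. 6 ppages; refcounts: pp0:2 pp1:2 pp2:1 pp3:2 pp4:1 pp5:1
Op 6: fork(P1) -> P3. 6 ppages; refcounts: pp0:3 pp1:3 pp2:1 pp3:3 pp4:1 pp5:1
Op 7: write(P0, v0, 157). refcount(pp5)=1 -> write in place. 6 ppages; refcounts: pp0:3 pp1:3 pp2:1 pp3:3 pp4:1 pp5:1
Op 8: read(P3, v1) -> 46. No state change.
Op 9: write(P0, v0, 119). refcount(pp5)=1 -> write in place. 6 ppages; refcounts: pp0:3 pp1:3 pp2:1 pp3:3 pp4:1 pp5:1
Op 10: read(P1, v0) -> 45. No state change.

yes yes yes no no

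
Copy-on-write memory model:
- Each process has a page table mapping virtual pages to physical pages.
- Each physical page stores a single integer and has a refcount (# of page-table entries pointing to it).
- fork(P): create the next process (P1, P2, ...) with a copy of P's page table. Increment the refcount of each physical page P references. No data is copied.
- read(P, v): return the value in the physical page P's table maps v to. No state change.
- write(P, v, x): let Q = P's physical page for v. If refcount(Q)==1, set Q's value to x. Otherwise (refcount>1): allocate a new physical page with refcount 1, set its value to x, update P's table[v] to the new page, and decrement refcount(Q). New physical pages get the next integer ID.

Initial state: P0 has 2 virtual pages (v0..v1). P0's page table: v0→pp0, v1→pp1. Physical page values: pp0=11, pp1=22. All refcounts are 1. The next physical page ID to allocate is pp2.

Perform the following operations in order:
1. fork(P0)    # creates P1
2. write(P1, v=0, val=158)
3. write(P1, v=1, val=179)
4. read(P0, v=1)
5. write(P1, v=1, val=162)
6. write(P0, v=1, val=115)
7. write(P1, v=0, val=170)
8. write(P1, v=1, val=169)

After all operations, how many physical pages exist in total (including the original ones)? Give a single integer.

Answer: 4

Derivation:
Op 1: fork(P0) -> P1. 2 ppages; refcounts: pp0:2 pp1:2
Op 2: write(P1, v0, 158). refcount(pp0)=2>1 -> COPY to pp2. 3 ppages; refcounts: pp0:1 pp1:2 pp2:1
Op 3: write(P1, v1, 179). refcount(pp1)=2>1 -> COPY to pp3. 4 ppages; refcounts: pp0:1 pp1:1 pp2:1 pp3:1
Op 4: read(P0, v1) -> 22. No state change.
Op 5: write(P1, v1, 162). refcount(pp3)=1 -> write in place. 4 ppages; refcounts: pp0:1 pp1:1 pp2:1 pp3:1
Op 6: write(P0, v1, 115). refcount(pp1)=1 -> write in place. 4 ppages; refcounts: pp0:1 pp1:1 pp2:1 pp3:1
Op 7: write(P1, v0, 170). refcount(pp2)=1 -> write in place. 4 ppages; refcounts: pp0:1 pp1:1 pp2:1 pp3:1
Op 8: write(P1, v1, 169). refcount(pp3)=1 -> write in place. 4 ppages; refcounts: pp0:1 pp1:1 pp2:1 pp3:1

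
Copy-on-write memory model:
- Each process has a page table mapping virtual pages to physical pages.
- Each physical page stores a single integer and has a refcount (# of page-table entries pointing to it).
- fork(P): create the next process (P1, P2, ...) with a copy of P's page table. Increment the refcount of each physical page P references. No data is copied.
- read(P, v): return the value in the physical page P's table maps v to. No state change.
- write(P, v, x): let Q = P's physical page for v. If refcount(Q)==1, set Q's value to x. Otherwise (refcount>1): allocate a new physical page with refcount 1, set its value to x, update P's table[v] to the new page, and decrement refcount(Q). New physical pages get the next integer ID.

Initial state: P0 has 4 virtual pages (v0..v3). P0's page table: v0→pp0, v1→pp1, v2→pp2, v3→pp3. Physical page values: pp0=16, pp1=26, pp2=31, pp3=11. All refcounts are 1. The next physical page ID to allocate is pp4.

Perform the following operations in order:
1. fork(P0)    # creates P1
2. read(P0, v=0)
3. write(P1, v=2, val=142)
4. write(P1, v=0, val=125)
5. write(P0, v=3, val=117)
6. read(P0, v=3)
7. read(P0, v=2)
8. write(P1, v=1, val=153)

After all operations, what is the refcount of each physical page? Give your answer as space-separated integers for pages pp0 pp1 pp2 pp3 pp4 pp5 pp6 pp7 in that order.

Answer: 1 1 1 1 1 1 1 1

Derivation:
Op 1: fork(P0) -> P1. 4 ppages; refcounts: pp0:2 pp1:2 pp2:2 pp3:2
Op 2: read(P0, v0) -> 16. No state change.
Op 3: write(P1, v2, 142). refcount(pp2)=2>1 -> COPY to pp4. 5 ppages; refcounts: pp0:2 pp1:2 pp2:1 pp3:2 pp4:1
Op 4: write(P1, v0, 125). refcount(pp0)=2>1 -> COPY to pp5. 6 ppages; refcounts: pp0:1 pp1:2 pp2:1 pp3:2 pp4:1 pp5:1
Op 5: write(P0, v3, 117). refcount(pp3)=2>1 -> COPY to pp6. 7 ppages; refcounts: pp0:1 pp1:2 pp2:1 pp3:1 pp4:1 pp5:1 pp6:1
Op 6: read(P0, v3) -> 117. No state change.
Op 7: read(P0, v2) -> 31. No state change.
Op 8: write(P1, v1, 153). refcount(pp1)=2>1 -> COPY to pp7. 8 ppages; refcounts: pp0:1 pp1:1 pp2:1 pp3:1 pp4:1 pp5:1 pp6:1 pp7:1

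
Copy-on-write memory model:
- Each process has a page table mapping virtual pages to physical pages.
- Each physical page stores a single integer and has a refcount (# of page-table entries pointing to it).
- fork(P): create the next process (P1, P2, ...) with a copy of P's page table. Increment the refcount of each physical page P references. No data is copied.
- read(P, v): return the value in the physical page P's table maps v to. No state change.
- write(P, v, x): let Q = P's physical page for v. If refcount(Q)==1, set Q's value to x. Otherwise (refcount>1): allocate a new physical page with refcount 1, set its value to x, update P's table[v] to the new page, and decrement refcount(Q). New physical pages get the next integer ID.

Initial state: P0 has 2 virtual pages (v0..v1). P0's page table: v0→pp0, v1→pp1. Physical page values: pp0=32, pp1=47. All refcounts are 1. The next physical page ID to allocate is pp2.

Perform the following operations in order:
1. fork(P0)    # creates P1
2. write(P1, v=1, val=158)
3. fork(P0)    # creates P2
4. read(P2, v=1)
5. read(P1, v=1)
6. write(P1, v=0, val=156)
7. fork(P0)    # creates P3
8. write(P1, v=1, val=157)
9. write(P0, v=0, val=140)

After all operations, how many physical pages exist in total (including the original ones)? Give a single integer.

Answer: 5

Derivation:
Op 1: fork(P0) -> P1. 2 ppages; refcounts: pp0:2 pp1:2
Op 2: write(P1, v1, 158). refcount(pp1)=2>1 -> COPY to pp2. 3 ppages; refcounts: pp0:2 pp1:1 pp2:1
Op 3: fork(P0) -> P2. 3 ppages; refcounts: pp0:3 pp1:2 pp2:1
Op 4: read(P2, v1) -> 47. No state change.
Op 5: read(P1, v1) -> 158. No state change.
Op 6: write(P1, v0, 156). refcount(pp0)=3>1 -> COPY to pp3. 4 ppages; refcounts: pp0:2 pp1:2 pp2:1 pp3:1
Op 7: fork(P0) -> P3. 4 ppages; refcounts: pp0:3 pp1:3 pp2:1 pp3:1
Op 8: write(P1, v1, 157). refcount(pp2)=1 -> write in place. 4 ppages; refcounts: pp0:3 pp1:3 pp2:1 pp3:1
Op 9: write(P0, v0, 140). refcount(pp0)=3>1 -> COPY to pp4. 5 ppages; refcounts: pp0:2 pp1:3 pp2:1 pp3:1 pp4:1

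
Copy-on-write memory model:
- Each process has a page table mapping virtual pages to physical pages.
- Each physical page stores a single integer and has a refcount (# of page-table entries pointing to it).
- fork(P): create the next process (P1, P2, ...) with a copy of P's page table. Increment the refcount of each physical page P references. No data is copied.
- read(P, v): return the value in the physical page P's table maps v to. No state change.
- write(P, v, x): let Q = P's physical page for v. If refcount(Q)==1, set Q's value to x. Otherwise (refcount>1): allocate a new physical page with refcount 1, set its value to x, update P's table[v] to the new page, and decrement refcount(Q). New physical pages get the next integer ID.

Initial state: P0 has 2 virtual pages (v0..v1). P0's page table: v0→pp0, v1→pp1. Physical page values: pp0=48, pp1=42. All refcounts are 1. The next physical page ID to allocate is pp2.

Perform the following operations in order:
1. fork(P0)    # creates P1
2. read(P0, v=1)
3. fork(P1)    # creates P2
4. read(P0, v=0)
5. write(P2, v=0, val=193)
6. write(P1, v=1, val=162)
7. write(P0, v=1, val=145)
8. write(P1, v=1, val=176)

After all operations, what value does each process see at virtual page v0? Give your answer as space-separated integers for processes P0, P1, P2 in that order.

Answer: 48 48 193

Derivation:
Op 1: fork(P0) -> P1. 2 ppages; refcounts: pp0:2 pp1:2
Op 2: read(P0, v1) -> 42. No state change.
Op 3: fork(P1) -> P2. 2 ppages; refcounts: pp0:3 pp1:3
Op 4: read(P0, v0) -> 48. No state change.
Op 5: write(P2, v0, 193). refcount(pp0)=3>1 -> COPY to pp2. 3 ppages; refcounts: pp0:2 pp1:3 pp2:1
Op 6: write(P1, v1, 162). refcount(pp1)=3>1 -> COPY to pp3. 4 ppages; refcounts: pp0:2 pp1:2 pp2:1 pp3:1
Op 7: write(P0, v1, 145). refcount(pp1)=2>1 -> COPY to pp4. 5 ppages; refcounts: pp0:2 pp1:1 pp2:1 pp3:1 pp4:1
Op 8: write(P1, v1, 176). refcount(pp3)=1 -> write in place. 5 ppages; refcounts: pp0:2 pp1:1 pp2:1 pp3:1 pp4:1
P0: v0 -> pp0 = 48
P1: v0 -> pp0 = 48
P2: v0 -> pp2 = 193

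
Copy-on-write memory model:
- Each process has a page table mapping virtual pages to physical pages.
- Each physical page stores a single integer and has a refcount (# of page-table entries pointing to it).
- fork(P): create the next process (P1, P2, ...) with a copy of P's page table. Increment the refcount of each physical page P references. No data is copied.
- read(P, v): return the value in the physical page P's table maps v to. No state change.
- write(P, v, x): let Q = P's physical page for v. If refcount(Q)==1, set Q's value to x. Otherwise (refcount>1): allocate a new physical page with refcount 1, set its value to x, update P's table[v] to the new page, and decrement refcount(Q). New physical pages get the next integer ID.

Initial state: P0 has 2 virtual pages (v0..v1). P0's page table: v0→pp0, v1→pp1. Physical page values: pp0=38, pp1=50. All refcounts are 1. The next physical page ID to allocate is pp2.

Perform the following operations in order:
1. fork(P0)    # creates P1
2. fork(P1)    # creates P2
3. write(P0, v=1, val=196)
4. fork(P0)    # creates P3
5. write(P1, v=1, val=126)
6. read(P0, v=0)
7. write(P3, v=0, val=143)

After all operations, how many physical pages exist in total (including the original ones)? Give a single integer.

Answer: 5

Derivation:
Op 1: fork(P0) -> P1. 2 ppages; refcounts: pp0:2 pp1:2
Op 2: fork(P1) -> P2. 2 ppages; refcounts: pp0:3 pp1:3
Op 3: write(P0, v1, 196). refcount(pp1)=3>1 -> COPY to pp2. 3 ppages; refcounts: pp0:3 pp1:2 pp2:1
Op 4: fork(P0) -> P3. 3 ppages; refcounts: pp0:4 pp1:2 pp2:2
Op 5: write(P1, v1, 126). refcount(pp1)=2>1 -> COPY to pp3. 4 ppages; refcounts: pp0:4 pp1:1 pp2:2 pp3:1
Op 6: read(P0, v0) -> 38. No state change.
Op 7: write(P3, v0, 143). refcount(pp0)=4>1 -> COPY to pp4. 5 ppages; refcounts: pp0:3 pp1:1 pp2:2 pp3:1 pp4:1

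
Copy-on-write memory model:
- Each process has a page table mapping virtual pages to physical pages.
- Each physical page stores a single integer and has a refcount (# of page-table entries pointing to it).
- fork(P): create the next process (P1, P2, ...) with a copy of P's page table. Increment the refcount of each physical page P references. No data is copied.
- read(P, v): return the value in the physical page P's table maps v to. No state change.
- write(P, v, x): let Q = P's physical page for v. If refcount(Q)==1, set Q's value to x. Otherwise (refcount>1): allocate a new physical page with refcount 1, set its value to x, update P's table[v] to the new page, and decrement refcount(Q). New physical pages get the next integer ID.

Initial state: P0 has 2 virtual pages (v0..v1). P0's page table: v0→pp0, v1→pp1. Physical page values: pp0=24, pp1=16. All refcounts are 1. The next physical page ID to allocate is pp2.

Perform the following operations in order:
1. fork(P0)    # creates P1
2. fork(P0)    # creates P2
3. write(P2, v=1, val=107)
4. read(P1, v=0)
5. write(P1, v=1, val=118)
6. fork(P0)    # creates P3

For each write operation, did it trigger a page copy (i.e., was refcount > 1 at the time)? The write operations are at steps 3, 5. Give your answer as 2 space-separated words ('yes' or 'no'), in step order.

Op 1: fork(P0) -> P1. 2 ppages; refcounts: pp0:2 pp1:2
Op 2: fork(P0) -> P2. 2 ppages; refcounts: pp0:3 pp1:3
Op 3: write(P2, v1, 107). refcount(pp1)=3>1 -> COPY to pp2. 3 ppages; refcounts: pp0:3 pp1:2 pp2:1
Op 4: read(P1, v0) -> 24. No state change.
Op 5: write(P1, v1, 118). refcount(pp1)=2>1 -> COPY to pp3. 4 ppages; refcounts: pp0:3 pp1:1 pp2:1 pp3:1
Op 6: fork(P0) -> P3. 4 ppages; refcounts: pp0:4 pp1:2 pp2:1 pp3:1

yes yes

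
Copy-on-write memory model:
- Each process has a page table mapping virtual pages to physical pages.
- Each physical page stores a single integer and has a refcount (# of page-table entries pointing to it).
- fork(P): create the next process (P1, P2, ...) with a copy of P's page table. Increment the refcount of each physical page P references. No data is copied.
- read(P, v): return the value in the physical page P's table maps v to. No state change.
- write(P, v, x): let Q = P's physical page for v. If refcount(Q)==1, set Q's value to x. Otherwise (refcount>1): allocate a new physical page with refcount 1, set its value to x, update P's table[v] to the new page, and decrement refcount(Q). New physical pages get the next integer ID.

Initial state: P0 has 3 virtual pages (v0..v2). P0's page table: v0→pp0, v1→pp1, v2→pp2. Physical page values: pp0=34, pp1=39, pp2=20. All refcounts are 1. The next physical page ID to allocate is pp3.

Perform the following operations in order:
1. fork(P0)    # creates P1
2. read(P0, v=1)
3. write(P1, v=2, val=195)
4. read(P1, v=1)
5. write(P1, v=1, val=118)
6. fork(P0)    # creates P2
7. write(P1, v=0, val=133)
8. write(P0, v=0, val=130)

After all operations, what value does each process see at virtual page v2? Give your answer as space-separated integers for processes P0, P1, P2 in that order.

Op 1: fork(P0) -> P1. 3 ppages; refcounts: pp0:2 pp1:2 pp2:2
Op 2: read(P0, v1) -> 39. No state change.
Op 3: write(P1, v2, 195). refcount(pp2)=2>1 -> COPY to pp3. 4 ppages; refcounts: pp0:2 pp1:2 pp2:1 pp3:1
Op 4: read(P1, v1) -> 39. No state change.
Op 5: write(P1, v1, 118). refcount(pp1)=2>1 -> COPY to pp4. 5 ppages; refcounts: pp0:2 pp1:1 pp2:1 pp3:1 pp4:1
Op 6: fork(P0) -> P2. 5 ppages; refcounts: pp0:3 pp1:2 pp2:2 pp3:1 pp4:1
Op 7: write(P1, v0, 133). refcount(pp0)=3>1 -> COPY to pp5. 6 ppages; refcounts: pp0:2 pp1:2 pp2:2 pp3:1 pp4:1 pp5:1
Op 8: write(P0, v0, 130). refcount(pp0)=2>1 -> COPY to pp6. 7 ppages; refcounts: pp0:1 pp1:2 pp2:2 pp3:1 pp4:1 pp5:1 pp6:1
P0: v2 -> pp2 = 20
P1: v2 -> pp3 = 195
P2: v2 -> pp2 = 20

Answer: 20 195 20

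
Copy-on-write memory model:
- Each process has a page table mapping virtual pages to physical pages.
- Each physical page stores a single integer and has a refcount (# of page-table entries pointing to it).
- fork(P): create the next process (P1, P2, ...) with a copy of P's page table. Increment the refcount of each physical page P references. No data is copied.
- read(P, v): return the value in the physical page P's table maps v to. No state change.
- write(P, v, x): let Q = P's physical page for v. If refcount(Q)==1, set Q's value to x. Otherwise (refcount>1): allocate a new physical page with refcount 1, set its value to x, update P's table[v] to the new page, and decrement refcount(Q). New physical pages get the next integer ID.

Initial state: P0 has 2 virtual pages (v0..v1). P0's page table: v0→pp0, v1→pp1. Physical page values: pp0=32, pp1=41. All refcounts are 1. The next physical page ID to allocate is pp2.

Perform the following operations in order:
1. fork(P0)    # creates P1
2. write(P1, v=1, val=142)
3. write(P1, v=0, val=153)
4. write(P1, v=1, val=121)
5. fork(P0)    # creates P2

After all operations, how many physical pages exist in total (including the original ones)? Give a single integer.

Op 1: fork(P0) -> P1. 2 ppages; refcounts: pp0:2 pp1:2
Op 2: write(P1, v1, 142). refcount(pp1)=2>1 -> COPY to pp2. 3 ppages; refcounts: pp0:2 pp1:1 pp2:1
Op 3: write(P1, v0, 153). refcount(pp0)=2>1 -> COPY to pp3. 4 ppages; refcounts: pp0:1 pp1:1 pp2:1 pp3:1
Op 4: write(P1, v1, 121). refcount(pp2)=1 -> write in place. 4 ppages; refcounts: pp0:1 pp1:1 pp2:1 pp3:1
Op 5: fork(P0) -> P2. 4 ppages; refcounts: pp0:2 pp1:2 pp2:1 pp3:1

Answer: 4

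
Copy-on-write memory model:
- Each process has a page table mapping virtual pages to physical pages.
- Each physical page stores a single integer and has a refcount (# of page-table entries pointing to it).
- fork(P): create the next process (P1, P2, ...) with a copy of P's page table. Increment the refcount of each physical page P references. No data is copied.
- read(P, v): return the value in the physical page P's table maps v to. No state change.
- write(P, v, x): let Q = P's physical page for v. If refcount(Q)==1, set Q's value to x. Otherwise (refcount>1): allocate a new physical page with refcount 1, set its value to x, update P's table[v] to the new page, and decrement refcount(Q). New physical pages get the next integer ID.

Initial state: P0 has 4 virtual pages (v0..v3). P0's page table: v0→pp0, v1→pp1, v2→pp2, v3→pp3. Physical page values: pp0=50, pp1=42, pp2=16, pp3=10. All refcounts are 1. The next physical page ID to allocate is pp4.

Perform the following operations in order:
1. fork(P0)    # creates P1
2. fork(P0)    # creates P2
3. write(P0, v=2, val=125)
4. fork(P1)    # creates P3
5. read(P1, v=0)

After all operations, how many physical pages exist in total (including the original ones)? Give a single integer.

Answer: 5

Derivation:
Op 1: fork(P0) -> P1. 4 ppages; refcounts: pp0:2 pp1:2 pp2:2 pp3:2
Op 2: fork(P0) -> P2. 4 ppages; refcounts: pp0:3 pp1:3 pp2:3 pp3:3
Op 3: write(P0, v2, 125). refcount(pp2)=3>1 -> COPY to pp4. 5 ppages; refcounts: pp0:3 pp1:3 pp2:2 pp3:3 pp4:1
Op 4: fork(P1) -> P3. 5 ppages; refcounts: pp0:4 pp1:4 pp2:3 pp3:4 pp4:1
Op 5: read(P1, v0) -> 50. No state change.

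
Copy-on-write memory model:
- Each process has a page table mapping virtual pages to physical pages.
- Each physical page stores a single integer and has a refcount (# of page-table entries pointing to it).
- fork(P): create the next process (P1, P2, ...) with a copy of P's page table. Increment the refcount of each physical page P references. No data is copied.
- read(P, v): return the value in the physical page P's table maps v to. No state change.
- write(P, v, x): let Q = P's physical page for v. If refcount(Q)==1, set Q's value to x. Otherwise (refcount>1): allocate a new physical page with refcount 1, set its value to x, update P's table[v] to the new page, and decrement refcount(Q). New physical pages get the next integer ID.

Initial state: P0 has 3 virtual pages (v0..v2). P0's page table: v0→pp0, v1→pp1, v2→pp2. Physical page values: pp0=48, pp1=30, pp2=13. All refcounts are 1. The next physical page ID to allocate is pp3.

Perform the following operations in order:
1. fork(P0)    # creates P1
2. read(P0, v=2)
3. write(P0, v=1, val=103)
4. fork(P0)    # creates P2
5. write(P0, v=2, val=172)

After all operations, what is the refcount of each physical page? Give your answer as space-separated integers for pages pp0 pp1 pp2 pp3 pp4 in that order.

Op 1: fork(P0) -> P1. 3 ppages; refcounts: pp0:2 pp1:2 pp2:2
Op 2: read(P0, v2) -> 13. No state change.
Op 3: write(P0, v1, 103). refcount(pp1)=2>1 -> COPY to pp3. 4 ppages; refcounts: pp0:2 pp1:1 pp2:2 pp3:1
Op 4: fork(P0) -> P2. 4 ppages; refcounts: pp0:3 pp1:1 pp2:3 pp3:2
Op 5: write(P0, v2, 172). refcount(pp2)=3>1 -> COPY to pp4. 5 ppages; refcounts: pp0:3 pp1:1 pp2:2 pp3:2 pp4:1

Answer: 3 1 2 2 1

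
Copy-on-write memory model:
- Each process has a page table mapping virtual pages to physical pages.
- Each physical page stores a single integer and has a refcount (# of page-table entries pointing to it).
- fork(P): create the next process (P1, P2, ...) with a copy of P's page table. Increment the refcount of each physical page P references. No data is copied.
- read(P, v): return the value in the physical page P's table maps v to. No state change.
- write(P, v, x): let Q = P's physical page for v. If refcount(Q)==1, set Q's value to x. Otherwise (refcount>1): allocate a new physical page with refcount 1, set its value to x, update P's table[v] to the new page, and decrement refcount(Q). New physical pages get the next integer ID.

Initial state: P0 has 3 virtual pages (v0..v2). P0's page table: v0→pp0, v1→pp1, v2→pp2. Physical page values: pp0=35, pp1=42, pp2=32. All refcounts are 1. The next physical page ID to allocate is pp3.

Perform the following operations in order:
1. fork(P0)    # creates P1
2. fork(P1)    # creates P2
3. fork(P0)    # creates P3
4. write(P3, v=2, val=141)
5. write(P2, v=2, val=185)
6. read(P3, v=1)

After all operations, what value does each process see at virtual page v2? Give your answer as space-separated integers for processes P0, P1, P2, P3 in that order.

Answer: 32 32 185 141

Derivation:
Op 1: fork(P0) -> P1. 3 ppages; refcounts: pp0:2 pp1:2 pp2:2
Op 2: fork(P1) -> P2. 3 ppages; refcounts: pp0:3 pp1:3 pp2:3
Op 3: fork(P0) -> P3. 3 ppages; refcounts: pp0:4 pp1:4 pp2:4
Op 4: write(P3, v2, 141). refcount(pp2)=4>1 -> COPY to pp3. 4 ppages; refcounts: pp0:4 pp1:4 pp2:3 pp3:1
Op 5: write(P2, v2, 185). refcount(pp2)=3>1 -> COPY to pp4. 5 ppages; refcounts: pp0:4 pp1:4 pp2:2 pp3:1 pp4:1
Op 6: read(P3, v1) -> 42. No state change.
P0: v2 -> pp2 = 32
P1: v2 -> pp2 = 32
P2: v2 -> pp4 = 185
P3: v2 -> pp3 = 141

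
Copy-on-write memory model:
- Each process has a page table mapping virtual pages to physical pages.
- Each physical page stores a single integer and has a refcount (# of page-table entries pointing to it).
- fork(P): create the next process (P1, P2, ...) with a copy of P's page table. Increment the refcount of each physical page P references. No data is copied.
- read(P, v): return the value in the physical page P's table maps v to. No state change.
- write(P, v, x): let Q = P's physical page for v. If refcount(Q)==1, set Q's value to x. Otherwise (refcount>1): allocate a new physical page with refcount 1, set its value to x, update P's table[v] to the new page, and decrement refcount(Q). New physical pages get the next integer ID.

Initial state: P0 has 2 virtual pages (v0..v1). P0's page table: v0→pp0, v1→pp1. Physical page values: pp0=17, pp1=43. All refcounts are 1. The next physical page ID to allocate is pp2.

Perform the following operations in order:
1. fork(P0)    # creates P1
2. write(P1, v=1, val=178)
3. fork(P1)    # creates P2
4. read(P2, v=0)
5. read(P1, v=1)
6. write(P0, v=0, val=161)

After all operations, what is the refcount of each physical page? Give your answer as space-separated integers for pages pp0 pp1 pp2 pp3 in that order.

Op 1: fork(P0) -> P1. 2 ppages; refcounts: pp0:2 pp1:2
Op 2: write(P1, v1, 178). refcount(pp1)=2>1 -> COPY to pp2. 3 ppages; refcounts: pp0:2 pp1:1 pp2:1
Op 3: fork(P1) -> P2. 3 ppages; refcounts: pp0:3 pp1:1 pp2:2
Op 4: read(P2, v0) -> 17. No state change.
Op 5: read(P1, v1) -> 178. No state change.
Op 6: write(P0, v0, 161). refcount(pp0)=3>1 -> COPY to pp3. 4 ppages; refcounts: pp0:2 pp1:1 pp2:2 pp3:1

Answer: 2 1 2 1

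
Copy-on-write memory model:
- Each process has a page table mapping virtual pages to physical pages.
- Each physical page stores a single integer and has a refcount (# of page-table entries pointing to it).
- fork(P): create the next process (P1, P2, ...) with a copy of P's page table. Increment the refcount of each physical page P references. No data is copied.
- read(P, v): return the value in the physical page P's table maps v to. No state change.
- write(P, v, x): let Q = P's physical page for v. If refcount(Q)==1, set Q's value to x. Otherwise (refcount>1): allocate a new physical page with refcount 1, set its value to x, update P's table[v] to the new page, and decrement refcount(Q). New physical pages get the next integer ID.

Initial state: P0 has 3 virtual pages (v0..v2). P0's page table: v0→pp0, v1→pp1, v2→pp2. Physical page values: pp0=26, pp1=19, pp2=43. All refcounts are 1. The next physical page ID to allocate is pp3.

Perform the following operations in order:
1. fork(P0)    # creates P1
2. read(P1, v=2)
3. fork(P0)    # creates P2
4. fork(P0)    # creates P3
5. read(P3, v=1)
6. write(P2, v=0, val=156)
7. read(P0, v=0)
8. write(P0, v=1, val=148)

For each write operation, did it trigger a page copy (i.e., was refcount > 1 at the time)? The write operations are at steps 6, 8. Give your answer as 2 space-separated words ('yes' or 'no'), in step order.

Op 1: fork(P0) -> P1. 3 ppages; refcounts: pp0:2 pp1:2 pp2:2
Op 2: read(P1, v2) -> 43. No state change.
Op 3: fork(P0) -> P2. 3 ppages; refcounts: pp0:3 pp1:3 pp2:3
Op 4: fork(P0) -> P3. 3 ppages; refcounts: pp0:4 pp1:4 pp2:4
Op 5: read(P3, v1) -> 19. No state change.
Op 6: write(P2, v0, 156). refcount(pp0)=4>1 -> COPY to pp3. 4 ppages; refcounts: pp0:3 pp1:4 pp2:4 pp3:1
Op 7: read(P0, v0) -> 26. No state change.
Op 8: write(P0, v1, 148). refcount(pp1)=4>1 -> COPY to pp4. 5 ppages; refcounts: pp0:3 pp1:3 pp2:4 pp3:1 pp4:1

yes yes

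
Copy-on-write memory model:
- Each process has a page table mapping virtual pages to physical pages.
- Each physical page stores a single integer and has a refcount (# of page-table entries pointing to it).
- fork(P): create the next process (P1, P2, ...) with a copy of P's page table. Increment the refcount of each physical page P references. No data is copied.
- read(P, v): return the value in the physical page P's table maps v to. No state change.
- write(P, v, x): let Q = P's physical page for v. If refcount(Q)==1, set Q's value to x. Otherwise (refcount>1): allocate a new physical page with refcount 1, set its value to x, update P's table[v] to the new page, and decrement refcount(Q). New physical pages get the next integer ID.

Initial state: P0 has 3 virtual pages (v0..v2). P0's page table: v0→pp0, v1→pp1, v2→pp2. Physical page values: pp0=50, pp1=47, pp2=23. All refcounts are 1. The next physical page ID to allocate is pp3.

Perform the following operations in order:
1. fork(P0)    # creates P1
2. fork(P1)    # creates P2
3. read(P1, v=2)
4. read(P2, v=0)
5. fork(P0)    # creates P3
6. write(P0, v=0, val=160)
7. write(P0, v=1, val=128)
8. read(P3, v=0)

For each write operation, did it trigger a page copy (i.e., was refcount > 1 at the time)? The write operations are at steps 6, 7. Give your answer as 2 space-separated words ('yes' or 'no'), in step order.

Op 1: fork(P0) -> P1. 3 ppages; refcounts: pp0:2 pp1:2 pp2:2
Op 2: fork(P1) -> P2. 3 ppages; refcounts: pp0:3 pp1:3 pp2:3
Op 3: read(P1, v2) -> 23. No state change.
Op 4: read(P2, v0) -> 50. No state change.
Op 5: fork(P0) -> P3. 3 ppages; refcounts: pp0:4 pp1:4 pp2:4
Op 6: write(P0, v0, 160). refcount(pp0)=4>1 -> COPY to pp3. 4 ppages; refcounts: pp0:3 pp1:4 pp2:4 pp3:1
Op 7: write(P0, v1, 128). refcount(pp1)=4>1 -> COPY to pp4. 5 ppages; refcounts: pp0:3 pp1:3 pp2:4 pp3:1 pp4:1
Op 8: read(P3, v0) -> 50. No state change.

yes yes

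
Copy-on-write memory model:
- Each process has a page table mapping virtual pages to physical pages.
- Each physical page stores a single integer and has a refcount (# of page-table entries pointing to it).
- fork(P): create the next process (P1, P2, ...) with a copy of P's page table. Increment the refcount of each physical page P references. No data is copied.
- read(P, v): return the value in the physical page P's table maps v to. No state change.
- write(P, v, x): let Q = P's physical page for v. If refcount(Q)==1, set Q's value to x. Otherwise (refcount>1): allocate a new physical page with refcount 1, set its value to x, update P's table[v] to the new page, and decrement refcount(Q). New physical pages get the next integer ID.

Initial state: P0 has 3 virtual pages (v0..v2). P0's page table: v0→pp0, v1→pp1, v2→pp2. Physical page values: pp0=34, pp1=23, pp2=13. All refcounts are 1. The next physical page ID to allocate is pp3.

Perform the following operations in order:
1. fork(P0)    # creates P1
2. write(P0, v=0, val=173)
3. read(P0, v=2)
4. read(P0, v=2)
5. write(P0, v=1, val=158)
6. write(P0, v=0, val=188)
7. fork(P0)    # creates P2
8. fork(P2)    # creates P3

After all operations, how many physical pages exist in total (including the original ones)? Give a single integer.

Answer: 5

Derivation:
Op 1: fork(P0) -> P1. 3 ppages; refcounts: pp0:2 pp1:2 pp2:2
Op 2: write(P0, v0, 173). refcount(pp0)=2>1 -> COPY to pp3. 4 ppages; refcounts: pp0:1 pp1:2 pp2:2 pp3:1
Op 3: read(P0, v2) -> 13. No state change.
Op 4: read(P0, v2) -> 13. No state change.
Op 5: write(P0, v1, 158). refcount(pp1)=2>1 -> COPY to pp4. 5 ppages; refcounts: pp0:1 pp1:1 pp2:2 pp3:1 pp4:1
Op 6: write(P0, v0, 188). refcount(pp3)=1 -> write in place. 5 ppages; refcounts: pp0:1 pp1:1 pp2:2 pp3:1 pp4:1
Op 7: fork(P0) -> P2. 5 ppages; refcounts: pp0:1 pp1:1 pp2:3 pp3:2 pp4:2
Op 8: fork(P2) -> P3. 5 ppages; refcounts: pp0:1 pp1:1 pp2:4 pp3:3 pp4:3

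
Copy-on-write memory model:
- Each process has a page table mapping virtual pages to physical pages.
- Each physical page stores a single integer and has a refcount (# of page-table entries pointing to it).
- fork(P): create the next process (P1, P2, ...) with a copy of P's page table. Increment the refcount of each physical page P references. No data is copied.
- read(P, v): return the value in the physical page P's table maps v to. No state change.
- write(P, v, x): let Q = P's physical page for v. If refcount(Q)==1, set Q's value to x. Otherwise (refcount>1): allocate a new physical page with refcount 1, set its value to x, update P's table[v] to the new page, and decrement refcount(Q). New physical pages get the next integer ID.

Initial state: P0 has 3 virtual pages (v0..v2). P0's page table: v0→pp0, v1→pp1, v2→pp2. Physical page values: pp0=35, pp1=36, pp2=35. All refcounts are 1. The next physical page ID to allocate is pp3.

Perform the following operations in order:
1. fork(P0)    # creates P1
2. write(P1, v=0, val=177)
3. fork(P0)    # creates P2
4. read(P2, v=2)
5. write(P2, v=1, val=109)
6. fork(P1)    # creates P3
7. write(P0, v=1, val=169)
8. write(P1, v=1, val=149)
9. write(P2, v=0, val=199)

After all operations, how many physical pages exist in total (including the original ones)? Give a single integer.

Op 1: fork(P0) -> P1. 3 ppages; refcounts: pp0:2 pp1:2 pp2:2
Op 2: write(P1, v0, 177). refcount(pp0)=2>1 -> COPY to pp3. 4 ppages; refcounts: pp0:1 pp1:2 pp2:2 pp3:1
Op 3: fork(P0) -> P2. 4 ppages; refcounts: pp0:2 pp1:3 pp2:3 pp3:1
Op 4: read(P2, v2) -> 35. No state change.
Op 5: write(P2, v1, 109). refcount(pp1)=3>1 -> COPY to pp4. 5 ppages; refcounts: pp0:2 pp1:2 pp2:3 pp3:1 pp4:1
Op 6: fork(P1) -> P3. 5 ppages; refcounts: pp0:2 pp1:3 pp2:4 pp3:2 pp4:1
Op 7: write(P0, v1, 169). refcount(pp1)=3>1 -> COPY to pp5. 6 ppages; refcounts: pp0:2 pp1:2 pp2:4 pp3:2 pp4:1 pp5:1
Op 8: write(P1, v1, 149). refcount(pp1)=2>1 -> COPY to pp6. 7 ppages; refcounts: pp0:2 pp1:1 pp2:4 pp3:2 pp4:1 pp5:1 pp6:1
Op 9: write(P2, v0, 199). refcount(pp0)=2>1 -> COPY to pp7. 8 ppages; refcounts: pp0:1 pp1:1 pp2:4 pp3:2 pp4:1 pp5:1 pp6:1 pp7:1

Answer: 8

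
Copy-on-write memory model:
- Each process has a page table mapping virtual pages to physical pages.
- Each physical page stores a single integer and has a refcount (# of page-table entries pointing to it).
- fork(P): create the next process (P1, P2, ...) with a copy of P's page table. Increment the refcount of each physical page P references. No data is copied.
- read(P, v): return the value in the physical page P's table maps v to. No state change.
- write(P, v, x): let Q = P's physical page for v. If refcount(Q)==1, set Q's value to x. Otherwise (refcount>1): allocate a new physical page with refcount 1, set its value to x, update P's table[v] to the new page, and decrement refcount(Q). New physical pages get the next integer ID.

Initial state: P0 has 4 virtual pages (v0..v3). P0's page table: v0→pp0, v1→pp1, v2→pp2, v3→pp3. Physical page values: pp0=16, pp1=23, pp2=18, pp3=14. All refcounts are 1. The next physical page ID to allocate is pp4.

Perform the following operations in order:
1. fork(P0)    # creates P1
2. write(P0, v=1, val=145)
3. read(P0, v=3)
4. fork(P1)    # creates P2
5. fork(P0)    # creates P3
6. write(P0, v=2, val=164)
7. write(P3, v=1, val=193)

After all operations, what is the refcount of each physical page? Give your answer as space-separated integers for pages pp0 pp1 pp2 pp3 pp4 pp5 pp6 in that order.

Answer: 4 2 3 4 1 1 1

Derivation:
Op 1: fork(P0) -> P1. 4 ppages; refcounts: pp0:2 pp1:2 pp2:2 pp3:2
Op 2: write(P0, v1, 145). refcount(pp1)=2>1 -> COPY to pp4. 5 ppages; refcounts: pp0:2 pp1:1 pp2:2 pp3:2 pp4:1
Op 3: read(P0, v3) -> 14. No state change.
Op 4: fork(P1) -> P2. 5 ppages; refcounts: pp0:3 pp1:2 pp2:3 pp3:3 pp4:1
Op 5: fork(P0) -> P3. 5 ppages; refcounts: pp0:4 pp1:2 pp2:4 pp3:4 pp4:2
Op 6: write(P0, v2, 164). refcount(pp2)=4>1 -> COPY to pp5. 6 ppages; refcounts: pp0:4 pp1:2 pp2:3 pp3:4 pp4:2 pp5:1
Op 7: write(P3, v1, 193). refcount(pp4)=2>1 -> COPY to pp6. 7 ppages; refcounts: pp0:4 pp1:2 pp2:3 pp3:4 pp4:1 pp5:1 pp6:1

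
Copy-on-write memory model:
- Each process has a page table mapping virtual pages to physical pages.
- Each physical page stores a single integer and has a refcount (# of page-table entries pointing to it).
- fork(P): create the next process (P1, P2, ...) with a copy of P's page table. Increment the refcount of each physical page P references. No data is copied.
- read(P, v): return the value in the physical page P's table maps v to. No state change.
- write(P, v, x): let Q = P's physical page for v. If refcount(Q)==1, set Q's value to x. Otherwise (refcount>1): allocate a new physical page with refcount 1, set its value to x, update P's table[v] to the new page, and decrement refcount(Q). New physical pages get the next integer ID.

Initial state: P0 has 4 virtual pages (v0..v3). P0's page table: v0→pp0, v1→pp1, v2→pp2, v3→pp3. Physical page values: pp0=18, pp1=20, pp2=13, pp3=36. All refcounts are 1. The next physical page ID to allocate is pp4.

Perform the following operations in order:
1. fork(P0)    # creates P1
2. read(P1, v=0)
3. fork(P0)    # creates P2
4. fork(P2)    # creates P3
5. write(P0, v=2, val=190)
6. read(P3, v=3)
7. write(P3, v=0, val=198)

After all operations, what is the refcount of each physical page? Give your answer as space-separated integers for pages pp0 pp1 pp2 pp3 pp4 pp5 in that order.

Answer: 3 4 3 4 1 1

Derivation:
Op 1: fork(P0) -> P1. 4 ppages; refcounts: pp0:2 pp1:2 pp2:2 pp3:2
Op 2: read(P1, v0) -> 18. No state change.
Op 3: fork(P0) -> P2. 4 ppages; refcounts: pp0:3 pp1:3 pp2:3 pp3:3
Op 4: fork(P2) -> P3. 4 ppages; refcounts: pp0:4 pp1:4 pp2:4 pp3:4
Op 5: write(P0, v2, 190). refcount(pp2)=4>1 -> COPY to pp4. 5 ppages; refcounts: pp0:4 pp1:4 pp2:3 pp3:4 pp4:1
Op 6: read(P3, v3) -> 36. No state change.
Op 7: write(P3, v0, 198). refcount(pp0)=4>1 -> COPY to pp5. 6 ppages; refcounts: pp0:3 pp1:4 pp2:3 pp3:4 pp4:1 pp5:1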